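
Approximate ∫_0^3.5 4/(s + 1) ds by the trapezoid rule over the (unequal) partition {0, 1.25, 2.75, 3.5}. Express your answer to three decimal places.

Subinterval widths: 1.25, 1.5, 0.75.
f(0) = 4, f(1.25) = 16/9, f(2.75) = 16/15, f(3.5) = 8/9.
On each subinterval the trapezoid contributes (Δs_i/2)·[f(s_{i-1}) + f(s_i)].
Sum ≈ 6.478.

6.478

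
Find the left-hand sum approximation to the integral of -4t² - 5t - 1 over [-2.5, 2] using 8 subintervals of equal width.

-27.52734375

Δt = (2 − (-2.5))/8 = 0.5625.
Left endpoints: -2.5, -1.9375, -1.375, -0.8125, -0.25, 0.3125, 0.875, 1.4375.
f(-2.5) = -13.5, f(-1.9375) = -6.328125, f(-1.375) = -1.6875, f(-0.8125) = 0.421875, f(-0.25) = 0, f(0.3125) = -2.953125, f(0.875) = -8.4375, f(1.4375) = -16.453125.
Sum = Δt · [f(-2.5) + f(-1.9375) + f(-1.375) + ...].
Sum = -27.52734375.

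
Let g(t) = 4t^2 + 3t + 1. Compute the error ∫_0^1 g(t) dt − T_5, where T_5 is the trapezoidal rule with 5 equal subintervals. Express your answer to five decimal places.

-0.02667

Exact integral: ∫_0^1 g(t) dt ≈ 3.8333333.
T_5 = 3.86.
Error ≈ 3.8333333 − 3.86 ≈ -0.02667.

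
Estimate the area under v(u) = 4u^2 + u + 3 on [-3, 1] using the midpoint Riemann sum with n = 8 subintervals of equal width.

Δu = (1 − (-3))/8 = 0.5.
Midpoints: -2.75, -2.25, -1.75, -1.25, -0.75, -0.25, 0.25, 0.75.
v(-2.75) = 30.5, v(-2.25) = 21, v(-1.75) = 13.5, v(-1.25) = 8, v(-0.75) = 4.5, v(-0.25) = 3, v(0.25) = 3.5, v(0.75) = 6.
Sum = Δu · [v(-2.75) + v(-2.25) + v(-1.75) + ...].
Sum = 45.

45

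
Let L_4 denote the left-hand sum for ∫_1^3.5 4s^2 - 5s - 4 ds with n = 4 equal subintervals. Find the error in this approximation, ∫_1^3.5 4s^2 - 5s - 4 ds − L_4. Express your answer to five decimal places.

Exact integral: ∫_1^3.5 f(s) ds ≈ 17.7083333.
L_4 = 8.203125.
Error ≈ 17.7083333 − 8.203125 ≈ 9.50521.

9.50521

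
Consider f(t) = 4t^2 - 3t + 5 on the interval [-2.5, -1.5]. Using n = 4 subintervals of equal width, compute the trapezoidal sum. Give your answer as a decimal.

Δt = (-1.5 − (-2.5))/4 = 0.25.
f(-2.5) = 37.5, f(-2.25) = 32, f(-2) = 27, f(-1.75) = 22.5, f(-1.5) = 18.5.
T_4 = (Δt/2)·[f(t_0) + 2f(t_1) + 2f(t_2) + 2f(t_3) + f(t_4)].
Sum = 27.375.

27.375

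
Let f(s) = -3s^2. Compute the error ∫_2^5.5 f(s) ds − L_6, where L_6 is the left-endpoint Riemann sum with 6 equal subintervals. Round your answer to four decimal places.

Exact integral: ∫_2^5.5 f(s) ds = -158.375.
L_6 ≈ -136.001736.
Error ≈ -158.375 − (-136.001736) ≈ -22.3733.

-22.3733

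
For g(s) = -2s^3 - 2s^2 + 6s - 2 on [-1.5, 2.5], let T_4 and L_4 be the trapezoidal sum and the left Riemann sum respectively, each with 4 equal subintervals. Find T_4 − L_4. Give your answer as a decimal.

T_4 = -29.
L_4 = -18.
T_4 − L_4 = -11.

-11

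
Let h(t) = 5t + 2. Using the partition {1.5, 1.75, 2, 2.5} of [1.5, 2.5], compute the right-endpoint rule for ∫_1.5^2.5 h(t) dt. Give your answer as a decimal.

12.9375

Subinterval widths: 0.25, 0.25, 0.5.
Right endpoints: 1.75, 2, 2.5.
h(1.75) = 10.75, h(2) = 12, h(2.5) = 14.5.
Sum = Σ Δt_i · h(t_i).
Sum = 12.9375.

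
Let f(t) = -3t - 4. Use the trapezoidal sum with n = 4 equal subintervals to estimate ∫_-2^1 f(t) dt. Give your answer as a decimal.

-7.5

Δt = (1 − (-2))/4 = 0.75.
f(-2) = 2, f(-1.25) = -0.25, f(-0.5) = -2.5, f(0.25) = -4.75, f(1) = -7.
T_4 = (Δt/2)·[f(t_0) + 2f(t_1) + 2f(t_2) + 2f(t_3) + f(t_4)].
Sum = -7.5.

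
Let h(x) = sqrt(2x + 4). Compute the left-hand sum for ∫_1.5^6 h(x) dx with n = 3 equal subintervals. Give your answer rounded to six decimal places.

14.120370

Δx = (6 − 1.5)/3 = 1.5.
Left endpoints: 1.5, 3, 4.5.
h(1.5) ≈ 2.645751, h(3) ≈ 3.162278, h(4.5) ≈ 3.605551.
Sum = Δx · [h(1.5) + h(3) + h(4.5)].
Sum ≈ 14.120370.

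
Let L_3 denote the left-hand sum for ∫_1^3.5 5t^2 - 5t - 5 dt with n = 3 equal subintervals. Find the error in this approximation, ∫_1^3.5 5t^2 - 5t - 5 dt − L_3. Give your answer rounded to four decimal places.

Exact integral: ∫_1^3.5 f(t) dt ≈ 29.166667.
L_3 ≈ 12.384259.
Error ≈ 29.166667 − 12.384259 ≈ 16.7824.

16.7824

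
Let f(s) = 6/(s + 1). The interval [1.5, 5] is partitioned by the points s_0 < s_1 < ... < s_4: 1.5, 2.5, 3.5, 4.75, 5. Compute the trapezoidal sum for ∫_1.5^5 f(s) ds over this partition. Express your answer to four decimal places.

Subinterval widths: 1, 1, 1.25, 0.25.
f(1.5) = 2.4, f(2.5) = 12/7, f(3.5) = 4/3, f(4.75) = 24/23, f(5) = 1.
On each subinterval the trapezoid contributes (Δs_i/2)·[f(s_{i-1}) + f(s_i)].
Sum ≈ 5.3219.

5.3219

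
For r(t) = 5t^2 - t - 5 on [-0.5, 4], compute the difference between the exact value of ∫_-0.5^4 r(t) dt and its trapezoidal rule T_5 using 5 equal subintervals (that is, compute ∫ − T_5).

-3.0375

Exact integral: ∫_-0.5^4 r(t) dt = 76.5.
T_5 = 79.5375.
Error = 76.5 − 79.5375 = -3.0375.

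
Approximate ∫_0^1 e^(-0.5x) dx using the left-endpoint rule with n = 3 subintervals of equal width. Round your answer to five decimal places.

Δx = (1 − 0)/3 = 1/3.
Left endpoints: 0, 1/3, 2/3.
f(0) ≈ 1.00000, f(1/3) ≈ 0.84648, f(2/3) ≈ 0.71653.
Sum = Δx · [f(0) + f(1/3) + f(2/3)].
Sum ≈ 0.85434.

0.85434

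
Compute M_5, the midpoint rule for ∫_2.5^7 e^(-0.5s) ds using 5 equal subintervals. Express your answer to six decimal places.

0.508315

Δs = (7 − 2.5)/5 = 0.9.
Midpoints: 2.95, 3.85, 4.75, 5.65, 6.55.
f(2.95) ≈ 0.228779, f(3.85) ≈ 0.145876, f(4.75) ≈ 0.093014, f(5.65) ≈ 0.059309, f(6.55) ≈ 0.037817.
Sum = Δs · [f(2.95) + f(3.85) + f(4.75) + f(5.65) + f(6.55)].
Sum ≈ 0.508315.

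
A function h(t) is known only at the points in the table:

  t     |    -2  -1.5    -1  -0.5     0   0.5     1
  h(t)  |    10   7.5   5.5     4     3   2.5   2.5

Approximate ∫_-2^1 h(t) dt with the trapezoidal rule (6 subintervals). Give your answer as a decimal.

Δt = 0.5.
T_6 = (0.5/2)·[10 + 2·7.5 + 2·5.5 + 2·4 + 2·3 + 2·2.5 + 2.5] = 14.375.

14.375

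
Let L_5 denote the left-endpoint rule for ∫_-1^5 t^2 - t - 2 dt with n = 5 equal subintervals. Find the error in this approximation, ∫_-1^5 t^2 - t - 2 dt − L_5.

9.36

Exact integral: ∫_-1^5 f(t) dt = 18.
L_5 = 8.64.
Error = 18 − 8.64 = 9.36.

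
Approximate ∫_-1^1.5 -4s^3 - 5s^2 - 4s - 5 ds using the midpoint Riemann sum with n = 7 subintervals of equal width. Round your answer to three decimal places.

-26.142

Δs = (1.5 − (-1))/7 = 5/14.
Midpoints: -23/28, -13/28, -3/28, 0.25, 17/28, 27/28, 37/28.
f(-23/28) = -3939/1372, f(-13/28) = -10483/2744, f(-3/28) = -1586/343, f(0.25) = -6.375, f(17/28) = -13949/1372, f(27/28) = -46903/2744, f(37/28) = -19377/686.
Sum = Δs · [f(-23/28) + f(-13/28) + f(-3/28) + ...].
Sum ≈ -26.142.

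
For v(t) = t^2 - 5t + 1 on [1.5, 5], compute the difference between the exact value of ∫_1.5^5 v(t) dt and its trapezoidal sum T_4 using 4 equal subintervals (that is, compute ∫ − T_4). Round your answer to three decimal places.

-0.447

Exact integral: ∫_1.5^5 v(t) dt ≈ -12.83333.
T_4 = -12.38671875.
Error ≈ -12.83333 − (-12.38671875) ≈ -0.447.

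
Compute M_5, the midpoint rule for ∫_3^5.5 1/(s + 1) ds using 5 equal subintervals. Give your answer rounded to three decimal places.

Δs = (5.5 − 3)/5 = 0.5.
Midpoints: 3.25, 3.75, 4.25, 4.75, 5.25.
f(3.25) = 4/17, f(3.75) = 4/19, f(4.25) = 4/21, f(4.75) = 4/23, f(5.25) = 0.16.
Sum = Δs · [f(3.25) + f(3.75) + f(4.25) + f(4.75) + f(5.25)].
Sum ≈ 0.485.

0.485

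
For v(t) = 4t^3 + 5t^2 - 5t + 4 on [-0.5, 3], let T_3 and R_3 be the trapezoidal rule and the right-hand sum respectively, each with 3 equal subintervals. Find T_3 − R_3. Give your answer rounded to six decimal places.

T_3 ≈ 134.15046296.
R_3 ≈ 212.75462963.
T_3 − R_3 ≈ -78.604167.

-78.604167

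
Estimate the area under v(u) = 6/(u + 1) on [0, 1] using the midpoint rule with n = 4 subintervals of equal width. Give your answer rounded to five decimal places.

Δu = (1 − 0)/4 = 0.25.
Midpoints: 0.125, 0.375, 0.625, 0.875.
v(0.125) = 16/3, v(0.375) = 48/11, v(0.625) = 48/13, v(0.875) = 3.2.
Sum = Δu · [v(0.125) + v(0.375) + v(0.625) + v(0.875)].
Sum ≈ 4.14732.

4.14732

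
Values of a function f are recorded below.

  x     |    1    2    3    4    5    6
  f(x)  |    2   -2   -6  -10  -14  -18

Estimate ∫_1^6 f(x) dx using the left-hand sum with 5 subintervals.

-30

Δx = 1.
Sum = 1·[2 + (-2) + (-6) + (-10) + (-14)] = -30.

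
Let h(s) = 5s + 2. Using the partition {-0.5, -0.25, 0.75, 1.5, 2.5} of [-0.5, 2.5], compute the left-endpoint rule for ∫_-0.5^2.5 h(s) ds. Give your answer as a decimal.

Subinterval widths: 0.25, 1, 0.75, 1.
Left endpoints: -0.5, -0.25, 0.75, 1.5.
h(-0.5) = -0.5, h(-0.25) = 0.75, h(0.75) = 5.75, h(1.5) = 9.5.
Sum = Σ Δs_i · h(s_i).
Sum = 14.4375.

14.4375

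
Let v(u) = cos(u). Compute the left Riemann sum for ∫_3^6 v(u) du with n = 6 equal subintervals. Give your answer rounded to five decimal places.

Δu = (6 − 3)/6 = 0.5.
Left endpoints: 3, 3.5, 4, 4.5, 5, 5.5.
v(3) ≈ -0.98999, v(3.5) ≈ -0.93646, v(4) ≈ -0.65364, v(4.5) ≈ -0.21080, v(5) ≈ 0.28366, v(5.5) ≈ 0.70867.
Sum = Δu · [v(3) + v(3.5) + v(4) + ...].
Sum ≈ -0.89928.

-0.89928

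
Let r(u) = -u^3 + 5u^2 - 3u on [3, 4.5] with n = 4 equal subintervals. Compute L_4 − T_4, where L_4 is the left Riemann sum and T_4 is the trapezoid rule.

2.3203125

L_4 ≈ 9.834961.
T_4 ≈ 7.514648.
L_4 − T_4 = 2.3203125.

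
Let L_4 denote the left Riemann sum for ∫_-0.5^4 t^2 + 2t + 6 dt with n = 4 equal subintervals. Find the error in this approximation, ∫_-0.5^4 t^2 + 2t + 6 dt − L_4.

Exact integral: ∫_-0.5^4 f(t) dt = 64.125.
L_4 = 51.15234375.
Error = 64.125 − 51.15234375 = 12.97265625.

12.97265625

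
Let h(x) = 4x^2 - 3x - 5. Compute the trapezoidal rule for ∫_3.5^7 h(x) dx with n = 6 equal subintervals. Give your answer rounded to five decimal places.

Δx = (7 − 3.5)/6 = 7/12.
h(3.5) = 33.5, h(49/12) = 445/9, h(14/3) = 613/9, h(5.25) = 89.5, h(35/6) = 2045/18, h(77/12) = 1264/9, h(7) = 170.
T_6 = (Δx/2)·[h(x_0) + 2h(x_1) + ... + 2h(x_{5}) + h(x_6)].
Sum ≈ 328.33565.

328.33565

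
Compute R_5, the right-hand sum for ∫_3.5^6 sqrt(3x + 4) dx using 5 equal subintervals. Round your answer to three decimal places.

10.880

Δx = (6 − 3.5)/5 = 0.5.
Right endpoints: 4, 4.5, 5, 5.5, 6.
f(4) ≈ 4.000, f(4.5) ≈ 4.183, f(5) ≈ 4.359, f(5.5) ≈ 4.528, f(6) ≈ 4.690.
Sum = Δx · [f(4) + f(4.5) + f(5) + f(5.5) + f(6)].
Sum ≈ 10.880.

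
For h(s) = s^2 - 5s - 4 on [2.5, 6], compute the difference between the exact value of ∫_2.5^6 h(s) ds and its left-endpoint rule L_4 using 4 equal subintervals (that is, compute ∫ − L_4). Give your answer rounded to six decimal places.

Exact integral: ∫_2.5^6 h(s) ds ≈ -21.58333333.
L_4 = -26.49609375.
Error ≈ -21.58333333 − (-26.49609375) ≈ 4.912760.

4.912760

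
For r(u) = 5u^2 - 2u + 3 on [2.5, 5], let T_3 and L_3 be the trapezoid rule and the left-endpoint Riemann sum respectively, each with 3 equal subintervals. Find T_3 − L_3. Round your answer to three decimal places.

36.979

T_3 ≈ 172.48843.
L_3 ≈ 135.50926.
T_3 − L_3 ≈ 36.979.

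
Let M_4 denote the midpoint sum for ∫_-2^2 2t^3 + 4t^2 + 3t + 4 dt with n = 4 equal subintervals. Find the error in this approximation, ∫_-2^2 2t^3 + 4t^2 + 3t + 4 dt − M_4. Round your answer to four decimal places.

Exact integral: ∫_-2^2 f(t) dt ≈ 37.333333.
M_4 = 36.
Error ≈ 37.333333 − 36 ≈ 1.3333.

1.3333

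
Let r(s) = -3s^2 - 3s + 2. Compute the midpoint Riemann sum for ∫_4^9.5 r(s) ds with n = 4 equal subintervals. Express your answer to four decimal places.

Δs = (9.5 − 4)/4 = 1.375.
Midpoints: 4.6875, 6.0625, 7.4375, 8.8125.
r(4.6875) = -77.98046875, r(6.0625) = -126.44921875, r(7.4375) = -186.26171875, r(8.8125) = -257.41796875.
Sum = Δs · [r(4.6875) + r(6.0625) + r(7.4375) + r(8.8125)].
Sum ≈ -891.1504.

-891.1504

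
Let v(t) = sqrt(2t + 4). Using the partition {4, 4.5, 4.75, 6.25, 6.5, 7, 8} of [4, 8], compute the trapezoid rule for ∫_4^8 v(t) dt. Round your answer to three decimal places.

Subinterval widths: 0.5, 0.25, 1.5, 0.25, 0.5, 1.
v(4) ≈ 3.464, v(4.5) ≈ 3.606, v(4.75) ≈ 3.674, v(6.25) ≈ 4.062, v(6.5) ≈ 4.123, v(7) ≈ 4.243, v(8) ≈ 4.472.
On each subinterval the trapezoid contributes (Δt_i/2)·[v(t_{i-1}) + v(t_i)].
Sum ≈ 15.952.

15.952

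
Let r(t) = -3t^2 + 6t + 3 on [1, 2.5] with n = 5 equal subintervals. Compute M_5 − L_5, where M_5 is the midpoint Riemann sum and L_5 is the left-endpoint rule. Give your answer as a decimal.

-0.91125

M_5 = 5.65875.
L_5 = 6.57.
M_5 − L_5 = -0.91125.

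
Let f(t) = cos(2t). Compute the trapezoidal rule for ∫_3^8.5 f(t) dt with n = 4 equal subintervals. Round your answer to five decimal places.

-0.09299

Δt = (8.5 − 3)/4 = 1.375.
f(3) ≈ 0.96017, f(4.375) ≈ -0.78085, f(5.75) ≈ 0.48330, f(7.125) ≈ -0.11259, f(8.5) ≈ -0.27516.
T_4 = (Δt/2)·[f(t_0) + 2f(t_1) + 2f(t_2) + 2f(t_3) + f(t_4)].
Sum ≈ -0.09299.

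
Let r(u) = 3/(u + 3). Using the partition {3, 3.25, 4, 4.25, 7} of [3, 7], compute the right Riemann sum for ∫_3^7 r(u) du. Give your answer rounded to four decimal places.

1.3699

Subinterval widths: 0.25, 0.75, 0.25, 2.75.
Right endpoints: 3.25, 4, 4.25, 7.
r(3.25) = 0.48, r(4) = 3/7, r(4.25) = 12/29, r(7) = 0.3.
Sum = Σ Δu_i · r(u_i).
Sum ≈ 1.3699.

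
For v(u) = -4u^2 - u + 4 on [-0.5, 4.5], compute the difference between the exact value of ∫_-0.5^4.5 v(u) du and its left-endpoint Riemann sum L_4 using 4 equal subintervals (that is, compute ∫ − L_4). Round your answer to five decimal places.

Exact integral: ∫_-0.5^4.5 v(u) du ≈ -111.6666667.
L_4 = -63.75.
Error ≈ -111.6666667 − (-63.75) ≈ -47.91667.

-47.91667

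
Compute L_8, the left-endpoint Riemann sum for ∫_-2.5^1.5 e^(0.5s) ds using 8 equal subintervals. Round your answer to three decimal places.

Δs = (1.5 − (-2.5))/8 = 0.5.
Left endpoints: -2.5, -2, -1.5, -1, -0.5, 0, 0.5, 1.
f(-2.5) ≈ 0.287, f(-2) ≈ 0.368, f(-1.5) ≈ 0.472, f(-1) ≈ 0.607, f(-0.5) ≈ 0.779, f(0) ≈ 1.000, f(0.5) ≈ 1.284, f(1) ≈ 1.649.
Sum = Δs · [f(-2.5) + f(-2) + f(-1.5) + ...].
Sum ≈ 3.222.

3.222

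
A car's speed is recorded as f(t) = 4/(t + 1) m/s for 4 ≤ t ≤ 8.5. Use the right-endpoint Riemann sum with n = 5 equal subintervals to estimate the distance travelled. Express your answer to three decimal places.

Δt = (8.5 − 4)/5 = 0.9.
Right endpoints: 4.9, 5.8, 6.7, 7.6, 8.5.
f(4.9) = 40/59, f(5.8) = 10/17, f(6.7) = 40/77, f(7.6) = 20/43, f(8.5) = 8/19.
Sum = Δt · [f(4.9) + f(5.8) + f(6.7) + f(7.6) + f(8.5)].
Sum ≈ 2.405.

2.405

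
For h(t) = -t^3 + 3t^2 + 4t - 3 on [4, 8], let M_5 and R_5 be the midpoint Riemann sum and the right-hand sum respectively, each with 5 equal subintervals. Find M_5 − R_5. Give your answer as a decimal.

M_5 = -424.8.
R_5 = -549.6.
M_5 − R_5 = 124.8.

124.8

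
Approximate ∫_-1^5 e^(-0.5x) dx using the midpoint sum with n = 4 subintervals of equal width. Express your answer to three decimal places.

3.061

Δx = (5 − (-1))/4 = 1.5.
Midpoints: -0.25, 1.25, 2.75, 4.25.
f(-0.25) ≈ 1.133, f(1.25) ≈ 0.535, f(2.75) ≈ 0.253, f(4.25) ≈ 0.119.
Sum = Δx · [f(-0.25) + f(1.25) + f(2.75) + f(4.25)].
Sum ≈ 3.061.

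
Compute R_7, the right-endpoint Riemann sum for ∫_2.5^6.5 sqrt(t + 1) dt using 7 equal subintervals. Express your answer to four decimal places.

Δt = (6.5 − 2.5)/7 = 4/7.
Right endpoints: 43/14, 51/14, 59/14, 67/14, 75/14, 83/14, 6.5.
f(43/14) ≈ 2.0178, f(51/14) ≈ 2.1547, f(59/14) ≈ 2.2835, f(67/14) ≈ 2.4054, f(75/14) ≈ 2.5213, f(83/14) ≈ 2.6322, f(6.5) ≈ 2.7386.
Sum = Δt · [f(43/14) + f(51/14) + f(59/14) + ...].
Sum ≈ 9.5734.

9.5734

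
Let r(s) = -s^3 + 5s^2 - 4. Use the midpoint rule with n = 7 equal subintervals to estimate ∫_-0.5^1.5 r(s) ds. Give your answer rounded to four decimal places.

-3.4643

Δs = (1.5 − (-0.5))/7 = 2/7.
Midpoints: -5/14, -1/14, 3/14, 0.5, 11/14, 15/14, 19/14.
r(-5/14) = -9101/2744, r(-1/14) = -10905/2744, r(3/14) = -10373/2744, r(0.5) = -2.875, r(11/14) = -3837/2744, r(15/14) = 1399/2744, r(19/14) = 7435/2744.
Sum = Δs · [r(-5/14) + r(-1/14) + r(3/14) + ...].
Sum ≈ -3.4643.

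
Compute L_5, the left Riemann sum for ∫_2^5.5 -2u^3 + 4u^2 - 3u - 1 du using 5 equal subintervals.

-208.74

Δu = (5.5 − 2)/5 = 0.7.
Left endpoints: 2, 2.7, 3.4, 4.1, 4.8.
f(2) = -7, f(2.7) = -19.306, f(3.4) = -43.568, f(4.1) = -83.902, f(4.8) = -144.424.
Sum = Δu · [f(2) + f(2.7) + f(3.4) + f(4.1) + f(4.8)].
Sum = -208.74.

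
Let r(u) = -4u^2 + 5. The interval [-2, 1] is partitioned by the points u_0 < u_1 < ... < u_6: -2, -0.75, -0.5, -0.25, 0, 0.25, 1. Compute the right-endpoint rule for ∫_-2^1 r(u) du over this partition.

Subinterval widths: 1.25, 0.25, 0.25, 0.25, 0.25, 0.75.
Right endpoints: -0.75, -0.5, -0.25, 0, 0.25, 1.
r(-0.75) = 2.75, r(-0.5) = 4, r(-0.25) = 4.75, r(0) = 5, r(0.25) = 4.75, r(1) = 1.
Sum = Σ Δu_i · r(u_i).
Sum = 8.8125.

8.8125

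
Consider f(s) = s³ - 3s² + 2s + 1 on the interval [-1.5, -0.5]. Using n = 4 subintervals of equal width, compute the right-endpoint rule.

Δs = (-0.5 − (-1.5))/4 = 0.25.
Right endpoints: -1.25, -1, -0.75, -0.5.
f(-1.25) = -8.140625, f(-1) = -5, f(-0.75) = -2.609375, f(-0.5) = -0.875.
Sum = Δs · [f(-1.25) + f(-1) + f(-0.75) + f(-0.5)].
Sum = -4.15625.

-4.15625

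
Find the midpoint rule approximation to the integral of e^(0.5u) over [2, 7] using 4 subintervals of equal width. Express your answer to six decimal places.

Δu = (7 − 2)/4 = 1.25.
Midpoints: 2.625, 3.875, 5.125, 6.375.
f(2.625) ≈ 3.715451, f(3.875) ≈ 6.941376, f(5.125) ≈ 12.968197, f(6.375) ≈ 24.227782.
Sum = Δu · [f(2.625) + f(3.875) + f(5.125) + f(6.375)].
Sum ≈ 59.816008.

59.816008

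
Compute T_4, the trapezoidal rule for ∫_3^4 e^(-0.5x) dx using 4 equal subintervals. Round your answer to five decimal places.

0.17582

Δx = (4 − 3)/4 = 0.25.
f(3) ≈ 0.22313, f(3.25) ≈ 0.19691, f(3.5) ≈ 0.17377, f(3.75) ≈ 0.15335, f(4) ≈ 0.13534.
T_4 = (Δx/2)·[f(x_0) + 2f(x_1) + 2f(x_2) + 2f(x_3) + f(x_4)].
Sum ≈ 0.17582.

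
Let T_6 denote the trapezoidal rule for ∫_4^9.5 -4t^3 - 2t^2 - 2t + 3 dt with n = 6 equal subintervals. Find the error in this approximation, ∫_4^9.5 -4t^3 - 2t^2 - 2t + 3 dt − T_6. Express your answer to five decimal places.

Exact integral: ∫_4^9.5 f(t) dt ≈ -8475.7291667.
T_6 ≈ -8539.6603009.
Error ≈ -8475.7291667 − (-8539.6603009) ≈ 63.93113.

63.93113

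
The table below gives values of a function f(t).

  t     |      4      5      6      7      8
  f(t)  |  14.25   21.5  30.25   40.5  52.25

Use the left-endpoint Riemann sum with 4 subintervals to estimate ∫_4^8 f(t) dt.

106.5

Δt = 1.
Sum = 1·[14.25 + 21.5 + 30.25 + 40.5] = 106.5.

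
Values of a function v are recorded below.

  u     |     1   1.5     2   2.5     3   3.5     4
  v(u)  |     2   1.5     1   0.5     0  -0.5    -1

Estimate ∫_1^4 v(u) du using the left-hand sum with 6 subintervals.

Δu = 0.5.
Sum = 0.5·[2 + 1.5 + 1 + 0.5 + 0 + (-0.5)] = 2.25.

2.25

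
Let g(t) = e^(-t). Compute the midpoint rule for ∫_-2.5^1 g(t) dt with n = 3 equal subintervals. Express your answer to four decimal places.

Δt = (1 − (-2.5))/3 = 7/6.
Midpoints: -23/12, -0.75, 5/12.
g(-23/12) ≈ 6.7983, g(-0.75) ≈ 2.1170, g(5/12) ≈ 0.6592.
Sum = Δt · [g(-23/12) + g(-0.75) + g(5/12)].
Sum ≈ 11.1703.

11.1703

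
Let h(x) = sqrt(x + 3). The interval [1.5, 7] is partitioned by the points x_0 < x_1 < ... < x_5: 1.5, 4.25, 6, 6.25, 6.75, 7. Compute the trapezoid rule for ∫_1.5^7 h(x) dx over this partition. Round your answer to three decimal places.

14.682

Subinterval widths: 2.75, 1.75, 0.25, 0.5, 0.25.
h(1.5) ≈ 2.121, h(4.25) ≈ 2.693, h(6) ≈ 3.000, h(6.25) ≈ 3.041, h(6.75) ≈ 3.122, h(7) ≈ 3.162.
On each subinterval the trapezoid contributes (Δx_i/2)·[h(x_{i-1}) + h(x_i)].
Sum ≈ 14.682.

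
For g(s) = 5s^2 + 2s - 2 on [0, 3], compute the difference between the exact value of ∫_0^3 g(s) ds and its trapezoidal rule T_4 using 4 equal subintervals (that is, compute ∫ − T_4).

Exact integral: ∫_0^3 g(s) ds = 48.
T_4 = 49.40625.
Error = 48 − 49.40625 = -1.40625.

-1.40625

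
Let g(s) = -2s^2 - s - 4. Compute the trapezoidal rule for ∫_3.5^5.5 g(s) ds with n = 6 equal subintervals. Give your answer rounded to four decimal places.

-99.4074

Δs = (5.5 − 3.5)/6 = 1/3.
g(3.5) = -32, g(23/6) = -335/9, g(25/6) = -386/9, g(4.5) = -49, g(29/6) = -500/9, g(31/6) = -563/9, g(5.5) = -70.
T_6 = (Δs/2)·[g(s_0) + 2g(s_1) + ... + 2g(s_{5}) + g(s_6)].
Sum ≈ -99.4074.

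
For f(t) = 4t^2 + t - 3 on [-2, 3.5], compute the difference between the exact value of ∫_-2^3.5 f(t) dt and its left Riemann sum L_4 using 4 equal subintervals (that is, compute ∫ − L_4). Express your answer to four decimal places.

Exact integral: ∫_-2^3.5 f(t) dt ≈ 55.458333.
L_4 = 35.921875.
Error ≈ 55.458333 − 35.921875 ≈ 19.5365.

19.5365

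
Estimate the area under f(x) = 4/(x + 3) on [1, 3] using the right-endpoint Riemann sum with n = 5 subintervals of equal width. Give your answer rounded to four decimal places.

Δx = (3 − 1)/5 = 0.4.
Right endpoints: 1.4, 1.8, 2.2, 2.6, 3.
f(1.4) = 10/11, f(1.8) = 5/6, f(2.2) = 10/13, f(2.6) = 5/7, f(3) = 2/3.
Sum = Δx · [f(1.4) + f(1.8) + f(2.2) + f(2.6) + f(3)].
Sum ≈ 1.5570.

1.5570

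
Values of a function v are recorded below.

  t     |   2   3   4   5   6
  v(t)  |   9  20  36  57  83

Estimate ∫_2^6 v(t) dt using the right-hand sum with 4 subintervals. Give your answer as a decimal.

Δt = 1.
Sum = 1·[20 + 36 + 57 + 83] = 196.

196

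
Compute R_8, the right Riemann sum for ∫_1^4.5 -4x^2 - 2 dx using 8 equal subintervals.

Δx = (4.5 − 1)/8 = 0.4375.
Right endpoints: 1.4375, 1.875, 2.3125, 2.75, 3.1875, 3.625, 4.0625, 4.5.
f(1.4375) = -10.265625, f(1.875) = -16.0625, f(2.3125) = -23.390625, f(2.75) = -32.25, f(3.1875) = -42.640625, f(3.625) = -54.5625, f(4.0625) = -68.015625, f(4.5) = -83.
Sum = Δx · [f(1.4375) + f(1.875) + f(2.3125) + ...].
Sum = -144.45703125.

-144.45703125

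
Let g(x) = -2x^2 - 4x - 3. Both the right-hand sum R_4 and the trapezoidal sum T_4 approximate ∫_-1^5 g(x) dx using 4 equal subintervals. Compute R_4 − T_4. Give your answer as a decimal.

-54

R_4 = -208.5.
T_4 = -154.5.
R_4 − T_4 = -54.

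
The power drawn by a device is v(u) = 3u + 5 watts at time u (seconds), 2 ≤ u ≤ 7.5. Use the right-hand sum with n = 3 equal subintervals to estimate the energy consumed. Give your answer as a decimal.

121

Δu = (7.5 − 2)/3 = 11/6.
Right endpoints: 23/6, 17/3, 7.5.
v(23/6) = 16.5, v(17/3) = 22, v(7.5) = 27.5.
Sum = Δu · [v(23/6) + v(17/3) + v(7.5)].
Sum = 121.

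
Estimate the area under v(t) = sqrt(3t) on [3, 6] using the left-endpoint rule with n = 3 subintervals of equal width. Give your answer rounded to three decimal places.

10.337

Δt = (6 − 3)/3 = 1.
Left endpoints: 3, 4, 5.
v(3) ≈ 3.000, v(4) ≈ 3.464, v(5) ≈ 3.873.
Sum = Δt · [v(3) + v(4) + v(5)].
Sum ≈ 10.337.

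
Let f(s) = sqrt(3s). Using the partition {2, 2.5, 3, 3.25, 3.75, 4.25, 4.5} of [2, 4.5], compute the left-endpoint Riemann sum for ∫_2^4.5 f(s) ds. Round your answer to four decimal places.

7.4750

Subinterval widths: 0.5, 0.5, 0.25, 0.5, 0.5, 0.25.
Left endpoints: 2, 2.5, 3, 3.25, 3.75, 4.25.
f(2) ≈ 2.4495, f(2.5) ≈ 2.7386, f(3) ≈ 3.0000, f(3.25) ≈ 3.1225, f(3.75) ≈ 3.3541, f(4.25) ≈ 3.5707.
Sum = Σ Δs_i · f(s_i).
Sum ≈ 7.4750.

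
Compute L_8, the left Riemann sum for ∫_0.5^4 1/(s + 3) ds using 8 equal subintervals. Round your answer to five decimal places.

0.72537

Δs = (4 − 0.5)/8 = 0.4375.
Left endpoints: 0.5, 0.9375, 1.375, 1.8125, 2.25, 2.6875, 3.125, 3.5625.
f(0.5) = 2/7, f(0.9375) = 16/63, f(1.375) = 8/35, f(1.8125) = 16/77, f(2.25) = 4/21, f(2.6875) = 16/91, f(3.125) = 8/49, f(3.5625) = 16/105.
Sum = Δs · [f(0.5) + f(0.9375) + f(1.375) + ...].
Sum ≈ 0.72537.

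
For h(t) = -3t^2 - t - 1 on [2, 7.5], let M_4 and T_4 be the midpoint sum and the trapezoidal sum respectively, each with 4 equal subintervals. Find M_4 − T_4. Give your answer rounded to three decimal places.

7.799

M_4 ≈ -442.90039.
T_4 = -450.69921875.
M_4 − T_4 ≈ 7.799.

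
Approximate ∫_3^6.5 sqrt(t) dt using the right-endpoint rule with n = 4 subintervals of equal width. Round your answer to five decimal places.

7.93552

Δt = (6.5 − 3)/4 = 0.875.
Right endpoints: 3.875, 4.75, 5.625, 6.5.
f(3.875) ≈ 1.96850, f(4.75) ≈ 2.17945, f(5.625) ≈ 2.37171, f(6.5) ≈ 2.54951.
Sum = Δt · [f(3.875) + f(4.75) + f(5.625) + f(6.5)].
Sum ≈ 7.93552.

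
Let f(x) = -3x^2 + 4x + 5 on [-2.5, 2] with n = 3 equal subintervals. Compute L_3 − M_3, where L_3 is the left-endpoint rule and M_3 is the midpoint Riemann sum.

-26.15625

L_3 = -29.25.
M_3 = -3.09375.
L_3 − M_3 = -26.15625.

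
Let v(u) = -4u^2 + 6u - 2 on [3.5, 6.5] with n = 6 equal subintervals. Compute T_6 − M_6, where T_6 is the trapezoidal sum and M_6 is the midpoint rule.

T_6 = -225.5.
M_6 = -224.75.
T_6 − M_6 = -0.75.

-0.75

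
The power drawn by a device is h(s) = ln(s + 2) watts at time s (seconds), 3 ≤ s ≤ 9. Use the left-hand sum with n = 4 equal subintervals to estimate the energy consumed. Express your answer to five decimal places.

11.71796

Δs = (9 − 3)/4 = 1.5.
Left endpoints: 3, 4.5, 6, 7.5.
h(3) ≈ 1.60944, h(4.5) ≈ 1.87180, h(6) ≈ 2.07944, h(7.5) ≈ 2.25129.
Sum = Δs · [h(3) + h(4.5) + h(6) + h(7.5)].
Sum ≈ 11.71796.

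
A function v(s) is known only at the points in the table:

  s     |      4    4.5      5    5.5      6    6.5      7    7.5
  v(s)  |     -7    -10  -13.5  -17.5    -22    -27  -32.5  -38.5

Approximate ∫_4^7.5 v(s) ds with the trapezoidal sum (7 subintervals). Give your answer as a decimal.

-72.625

Δs = 0.5.
T_7 = (0.5/2)·[(-7) + 2·(-10) + 2·(-13.5) + 2·(-17.5) + 2·(-22) + 2·(-27) + 2·(-32.5) + (-38.5)] = -72.625.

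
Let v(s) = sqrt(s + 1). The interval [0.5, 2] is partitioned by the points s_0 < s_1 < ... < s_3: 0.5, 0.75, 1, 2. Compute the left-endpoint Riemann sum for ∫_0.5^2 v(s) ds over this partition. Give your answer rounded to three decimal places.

2.051

Subinterval widths: 0.25, 0.25, 1.
Left endpoints: 0.5, 0.75, 1.
v(0.5) ≈ 1.225, v(0.75) ≈ 1.323, v(1) ≈ 1.414.
Sum = Σ Δs_i · v(s_i).
Sum ≈ 2.051.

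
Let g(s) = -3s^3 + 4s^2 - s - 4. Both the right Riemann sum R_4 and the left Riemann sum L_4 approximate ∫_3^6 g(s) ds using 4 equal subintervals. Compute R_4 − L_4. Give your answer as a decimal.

-346.5

R_4 = -868.265625.
L_4 = -521.765625.
R_4 − L_4 = -346.5.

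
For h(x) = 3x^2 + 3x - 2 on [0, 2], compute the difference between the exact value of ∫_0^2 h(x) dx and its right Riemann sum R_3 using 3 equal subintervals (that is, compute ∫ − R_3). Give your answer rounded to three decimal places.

-6.444

Exact integral: ∫_0^2 h(x) dx = 10.
R_3 ≈ 16.44444.
Error ≈ 10 − 16.44444 ≈ -6.444.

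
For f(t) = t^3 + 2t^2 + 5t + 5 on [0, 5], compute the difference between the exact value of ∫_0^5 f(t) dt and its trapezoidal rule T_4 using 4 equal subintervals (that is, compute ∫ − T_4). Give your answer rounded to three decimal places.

Exact integral: ∫_0^5 f(t) dt ≈ 327.08333.
T_4 = 339.453125.
Error ≈ 327.08333 − 339.453125 ≈ -12.370.

-12.370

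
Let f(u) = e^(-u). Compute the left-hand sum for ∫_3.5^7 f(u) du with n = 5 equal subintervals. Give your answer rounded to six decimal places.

Δu = (7 − 3.5)/5 = 0.7.
Left endpoints: 3.5, 4.2, 4.9, 5.6, 6.3.
f(3.5) ≈ 0.030197, f(4.2) ≈ 0.014996, f(4.9) ≈ 0.007447, f(5.6) ≈ 0.003698, f(6.3) ≈ 0.001836.
Sum = Δu · [f(3.5) + f(4.2) + f(4.9) + f(5.6) + f(6.3)].
Sum ≈ 0.040722.

0.040722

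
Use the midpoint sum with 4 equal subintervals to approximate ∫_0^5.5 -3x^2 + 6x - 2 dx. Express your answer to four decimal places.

-84.0254

Δx = (5.5 − 0)/4 = 1.375.
Midpoints: 0.6875, 2.0625, 3.4375, 4.8125.
f(0.6875) = 0.70703125, f(2.0625) = -2.38671875, f(3.4375) = -16.82421875, f(4.8125) = -42.60546875.
Sum = Δx · [f(0.6875) + f(2.0625) + f(3.4375) + f(4.8125)].
Sum ≈ -84.0254.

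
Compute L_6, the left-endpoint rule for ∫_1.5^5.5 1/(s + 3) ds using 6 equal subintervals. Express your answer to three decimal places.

Δs = (5.5 − 1.5)/6 = 2/3.
Left endpoints: 1.5, 13/6, 17/6, 3.5, 25/6, 29/6.
f(1.5) = 2/9, f(13/6) = 6/31, f(17/6) = 6/35, f(3.5) = 2/13, f(25/6) = 6/43, f(29/6) = 6/47.
Sum = Δs · [f(1.5) + f(13/6) + f(17/6) + ...].
Sum ≈ 0.672.

0.672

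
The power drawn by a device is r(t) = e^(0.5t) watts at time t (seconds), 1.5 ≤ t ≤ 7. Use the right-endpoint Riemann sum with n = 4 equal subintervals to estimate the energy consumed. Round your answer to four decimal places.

Δt = (7 − 1.5)/4 = 1.375.
Right endpoints: 2.875, 4.25, 5.625, 7.
r(2.875) ≈ 4.2102, r(4.25) ≈ 8.3729, r(5.625) ≈ 16.6515, r(7) ≈ 33.1155.
Sum = Δt · [r(2.875) + r(4.25) + r(5.625) + r(7)].
Sum ≈ 85.7313.

85.7313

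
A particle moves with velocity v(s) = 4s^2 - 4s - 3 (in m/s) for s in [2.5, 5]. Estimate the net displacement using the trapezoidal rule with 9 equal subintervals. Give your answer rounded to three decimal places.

Δs = (5 − 2.5)/9 = 5/18.
v(2.5) = 12, v(25/9) = 1357/81, v(55/18) = 1792/81, v(10/3) = 253/9, v(65/18) = 2812/81, v(35/9) = 3397/81, v(25/6) = 448/9, v(40/9) = 4717/81, v(85/18) = 5452/81, v(5) = 77.
T_9 = (Δs/2)·[v(s_0) + 2v(s_1) + ... + 2v(s_{8}) + v(s_9)].
Sum ≈ 100.962.

100.962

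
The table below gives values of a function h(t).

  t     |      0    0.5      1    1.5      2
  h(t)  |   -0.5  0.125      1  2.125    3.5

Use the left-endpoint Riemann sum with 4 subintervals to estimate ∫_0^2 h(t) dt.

Δt = 0.5.
Sum = 0.5·[(-0.5) + 0.125 + 1 + 2.125] = 1.375.

1.375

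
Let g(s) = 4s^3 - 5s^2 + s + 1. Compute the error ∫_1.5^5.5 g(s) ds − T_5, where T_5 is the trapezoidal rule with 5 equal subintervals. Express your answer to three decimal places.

-15.787

Exact integral: ∫_1.5^5.5 g(s) ds ≈ 656.33333.
T_5 = 672.12.
Error ≈ 656.33333 − 672.12 ≈ -15.787.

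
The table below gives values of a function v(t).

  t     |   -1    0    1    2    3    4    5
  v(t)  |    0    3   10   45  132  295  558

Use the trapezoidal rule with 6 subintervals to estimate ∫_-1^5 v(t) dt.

764

Δt = 1.
T_6 = (1/2)·[0 + 2·3 + 2·10 + 2·45 + 2·132 + 2·295 + 558] = 764.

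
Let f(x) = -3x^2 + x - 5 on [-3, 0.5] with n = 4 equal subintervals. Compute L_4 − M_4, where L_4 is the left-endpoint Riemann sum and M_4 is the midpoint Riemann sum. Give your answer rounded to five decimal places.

L_4 = -63.35546875.
M_4 ≈ -48.3300781.
L_4 − M_4 ≈ -15.02539.

-15.02539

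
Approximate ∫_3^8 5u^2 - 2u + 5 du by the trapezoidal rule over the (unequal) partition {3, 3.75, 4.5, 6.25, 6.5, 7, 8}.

784.453125

Subinterval widths: 0.75, 0.75, 1.75, 0.25, 0.5, 1.
f(3) = 44, f(3.75) = 67.8125, f(4.5) = 97.25, f(6.25) = 187.8125, f(6.5) = 203.25, f(7) = 236, f(8) = 309.
On each subinterval the trapezoid contributes (Δu_i/2)·[f(u_{i-1}) + f(u_i)].
Sum = 784.453125.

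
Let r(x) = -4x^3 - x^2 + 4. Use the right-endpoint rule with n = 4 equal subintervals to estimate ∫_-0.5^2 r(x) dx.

Δx = (2 − (-0.5))/4 = 0.625.
Right endpoints: 0.125, 0.75, 1.375, 2.
r(0.125) = 3.9765625, r(0.75) = 1.75, r(1.375) = -8.2890625, r(2) = -32.
Sum = Δx · [r(0.125) + r(0.75) + r(1.375) + r(2)].
Sum = -21.6015625.

-21.6015625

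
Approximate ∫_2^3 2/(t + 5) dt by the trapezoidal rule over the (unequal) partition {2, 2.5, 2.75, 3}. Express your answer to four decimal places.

Subinterval widths: 0.5, 0.25, 0.25.
f(2) = 2/7, f(2.5) = 4/15, f(2.75) = 8/31, f(3) = 0.25.
On each subinterval the trapezoid contributes (Δt_i/2)·[f(t_{i-1}) + f(t_i)].
Sum ≈ 0.2672.

0.2672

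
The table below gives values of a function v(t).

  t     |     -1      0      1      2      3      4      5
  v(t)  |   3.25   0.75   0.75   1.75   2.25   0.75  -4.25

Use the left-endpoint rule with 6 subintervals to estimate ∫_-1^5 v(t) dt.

9.5

Δt = 1.
Sum = 1·[3.25 + 0.75 + 0.75 + 1.75 + 2.25 + 0.75] = 9.5.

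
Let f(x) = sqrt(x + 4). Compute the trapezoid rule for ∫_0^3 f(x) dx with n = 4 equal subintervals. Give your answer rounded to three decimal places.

7.011

Δx = (3 − 0)/4 = 0.75.
f(0) ≈ 2.000, f(0.75) ≈ 2.179, f(1.5) ≈ 2.345, f(2.25) ≈ 2.500, f(3) ≈ 2.646.
T_4 = (Δx/2)·[f(x_0) + 2f(x_1) + 2f(x_2) + 2f(x_3) + f(x_4)].
Sum ≈ 7.011.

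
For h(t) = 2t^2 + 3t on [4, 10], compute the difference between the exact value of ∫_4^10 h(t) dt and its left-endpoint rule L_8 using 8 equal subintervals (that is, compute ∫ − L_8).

Exact integral: ∫_4^10 h(t) dt = 750.
L_8 = 681.375.
Error = 750 − 681.375 = 68.625.

68.625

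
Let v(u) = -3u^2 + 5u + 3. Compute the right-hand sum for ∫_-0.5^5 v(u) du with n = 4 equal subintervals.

Δu = (5 − (-0.5))/4 = 1.375.
Right endpoints: 0.875, 2.25, 3.625, 5.
v(0.875) = 5.078125, v(2.25) = -0.9375, v(3.625) = -18.296875, v(5) = -47.
Sum = Δu · [v(0.875) + v(2.25) + v(3.625) + v(5)].
Sum = -84.08984375.

-84.08984375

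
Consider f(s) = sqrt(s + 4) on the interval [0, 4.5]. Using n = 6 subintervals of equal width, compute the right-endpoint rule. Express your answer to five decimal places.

11.52733

Δs = (4.5 − 0)/6 = 0.75.
Right endpoints: 0.75, 1.5, 2.25, 3, 3.75, 4.5.
f(0.75) ≈ 2.17945, f(1.5) ≈ 2.34521, f(2.25) ≈ 2.50000, f(3) ≈ 2.64575, f(3.75) ≈ 2.78388, f(4.5) ≈ 2.91548.
Sum = Δs · [f(0.75) + f(1.5) + f(2.25) + ...].
Sum ≈ 11.52733.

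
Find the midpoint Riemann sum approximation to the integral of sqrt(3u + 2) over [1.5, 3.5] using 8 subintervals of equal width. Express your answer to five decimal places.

6.13873

Δu = (3.5 − 1.5)/8 = 0.25.
Midpoints: 1.625, 1.875, 2.125, 2.375, 2.625, 2.875, 3.125, 3.375.
f(1.625) ≈ 2.62202, f(1.875) ≈ 2.76134, f(2.125) ≈ 2.89396, f(2.375) ≈ 3.02076, f(2.625) ≈ 3.14245, f(2.875) ≈ 3.25960, f(3.125) ≈ 3.37268, f(3.375) ≈ 3.48210.
Sum = Δu · [f(1.625) + f(1.875) + f(2.125) + ...].
Sum ≈ 6.13873.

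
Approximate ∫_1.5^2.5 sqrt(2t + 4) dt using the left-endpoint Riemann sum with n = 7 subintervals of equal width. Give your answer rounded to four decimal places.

2.8012

Δt = (2.5 − 1.5)/7 = 1/7.
Left endpoints: 1.5, 23/14, 25/14, 27/14, 29/14, 31/14, 33/14.
f(1.5) ≈ 2.6458, f(23/14) ≈ 2.6992, f(25/14) ≈ 2.7516, f(27/14) ≈ 2.8031, f(29/14) ≈ 2.8536, f(31/14) ≈ 2.9032, f(33/14) ≈ 2.9520.
Sum = Δt · [f(1.5) + f(23/14) + f(25/14) + ...].
Sum ≈ 2.8012.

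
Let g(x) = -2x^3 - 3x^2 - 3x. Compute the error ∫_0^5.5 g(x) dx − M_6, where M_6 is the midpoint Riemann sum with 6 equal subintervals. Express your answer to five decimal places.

-7.50998

Exact integral: ∫_0^5.5 g(x) dx = -669.28125.
M_6 ≈ -661.7712674.
Error ≈ -669.28125 − (-661.7712674) ≈ -7.50998.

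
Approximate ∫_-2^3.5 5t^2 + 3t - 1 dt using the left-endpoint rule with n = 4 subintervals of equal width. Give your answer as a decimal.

60.62890625

Δt = (3.5 − (-2))/4 = 1.375.
Left endpoints: -2, -0.625, 0.75, 2.125.
f(-2) = 13, f(-0.625) = -0.921875, f(0.75) = 4.0625, f(2.125) = 27.953125.
Sum = Δt · [f(-2) + f(-0.625) + f(0.75) + f(2.125)].
Sum = 60.62890625.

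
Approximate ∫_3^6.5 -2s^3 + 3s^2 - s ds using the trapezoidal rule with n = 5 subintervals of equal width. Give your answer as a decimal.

Δs = (6.5 − 3)/5 = 0.7.
f(3) = -30, f(3.7) = -63.936, f(4.4) = -116.688, f(5.1) = -192.372, f(5.8) = -295.104, f(6.5) = -429.
T_5 = (Δs/2)·[f(s_0) + 2f(s_1) + ... + 2f(s_{4}) + f(s_5)].
Sum = -628.32.

-628.32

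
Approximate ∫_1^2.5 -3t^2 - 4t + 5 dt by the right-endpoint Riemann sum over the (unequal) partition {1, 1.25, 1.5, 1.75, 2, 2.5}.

-21.53125

Subinterval widths: 0.25, 0.25, 0.25, 0.25, 0.5.
Right endpoints: 1.25, 1.5, 1.75, 2, 2.5.
f(1.25) = -4.6875, f(1.5) = -7.75, f(1.75) = -11.1875, f(2) = -15, f(2.5) = -23.75.
Sum = Σ Δt_i · f(t_i).
Sum = -21.53125.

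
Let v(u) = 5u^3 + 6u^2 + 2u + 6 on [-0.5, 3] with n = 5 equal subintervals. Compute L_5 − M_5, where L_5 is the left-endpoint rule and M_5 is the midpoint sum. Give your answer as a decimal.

-57.6821875

L_5 = 123.9525.
M_5 = 181.6346875.
L_5 − M_5 = -57.6821875.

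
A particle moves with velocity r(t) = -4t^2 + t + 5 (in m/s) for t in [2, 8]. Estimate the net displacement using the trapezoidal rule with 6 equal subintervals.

-616

Δt = (8 − 2)/6 = 1.
r(2) = -9, r(3) = -28, r(4) = -55, r(5) = -90, r(6) = -133, r(7) = -184, r(8) = -243.
T_6 = (Δt/2)·[r(t_0) + 2r(t_1) + ... + 2r(t_{5}) + r(t_6)].
Sum = -616.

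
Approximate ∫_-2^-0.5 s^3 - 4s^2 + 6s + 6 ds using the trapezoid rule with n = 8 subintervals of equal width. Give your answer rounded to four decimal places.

-16.8025

Δs = (-0.5 − (-2))/8 = 0.1875.
f(-2) = -30, f(-1.8125) = -98181/4096, f(-1.625) = -9525/512, f(-1.4375) = -56775/4096, f(-1.25) = -9.703125, f(-1.0625) = -24945/4096, f(-0.875) = -1527/512, f(-0.6875) = -1395/4096, f(-0.5) = 1.875.
T_8 = (Δs/2)·[f(s_0) + 2f(s_1) + ... + 2f(s_{7}) + f(s_8)].
Sum ≈ -16.8025.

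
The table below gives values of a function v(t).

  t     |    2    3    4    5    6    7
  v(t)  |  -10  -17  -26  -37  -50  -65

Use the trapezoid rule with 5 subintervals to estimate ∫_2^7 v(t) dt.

-167.5

Δt = 1.
T_5 = (1/2)·[(-10) + 2·(-17) + 2·(-26) + 2·(-37) + 2·(-50) + (-65)] = -167.5.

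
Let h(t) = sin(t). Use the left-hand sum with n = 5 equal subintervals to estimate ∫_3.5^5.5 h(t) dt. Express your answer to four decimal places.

-1.5522

Δt = (5.5 − 3.5)/5 = 0.4.
Left endpoints: 3.5, 3.9, 4.3, 4.7, 5.1.
h(3.5) ≈ -0.3508, h(3.9) ≈ -0.6878, h(4.3) ≈ -0.9162, h(4.7) ≈ -0.9999, h(5.1) ≈ -0.9258.
Sum = Δt · [h(3.5) + h(3.9) + h(4.3) + h(4.7) + h(5.1)].
Sum ≈ -1.5522.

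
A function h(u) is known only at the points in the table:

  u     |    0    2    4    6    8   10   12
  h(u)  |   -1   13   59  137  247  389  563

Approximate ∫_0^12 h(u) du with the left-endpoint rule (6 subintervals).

1688

Δu = 2.
Sum = 2·[(-1) + 13 + 59 + 137 + 247 + 389] = 1688.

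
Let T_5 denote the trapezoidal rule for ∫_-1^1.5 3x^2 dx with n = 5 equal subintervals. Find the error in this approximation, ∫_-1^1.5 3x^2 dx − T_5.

Exact integral: ∫_-1^1.5 f(x) dx = 4.375.
T_5 = 4.6875.
Error = 4.375 − 4.6875 = -0.3125.

-0.3125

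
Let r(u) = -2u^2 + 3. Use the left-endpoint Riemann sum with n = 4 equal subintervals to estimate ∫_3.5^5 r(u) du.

Δu = (5 − 3.5)/4 = 0.375.
Left endpoints: 3.5, 3.875, 4.25, 4.625.
r(3.5) = -21.5, r(3.875) = -27.03125, r(4.25) = -33.125, r(4.625) = -39.78125.
Sum = Δu · [r(3.5) + r(3.875) + r(4.25) + r(4.625)].
Sum = -45.5390625.

-45.5390625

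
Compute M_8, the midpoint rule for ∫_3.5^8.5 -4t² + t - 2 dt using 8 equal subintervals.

Δt = (8.5 − 3.5)/8 = 0.625.
Midpoints: 3.8125, 4.4375, 5.0625, 5.6875, 6.3125, 6.9375, 7.5625, 8.1875.
f(3.8125) = -56.328125, f(4.4375) = -76.328125, f(5.0625) = -99.453125, f(5.6875) = -125.703125, f(6.3125) = -155.078125, f(6.9375) = -187.578125, f(7.5625) = -223.203125, f(8.1875) = -261.953125.
Sum = Δt · [f(3.8125) + f(4.4375) + f(5.0625) + ...].
Sum = -741.015625.

-741.015625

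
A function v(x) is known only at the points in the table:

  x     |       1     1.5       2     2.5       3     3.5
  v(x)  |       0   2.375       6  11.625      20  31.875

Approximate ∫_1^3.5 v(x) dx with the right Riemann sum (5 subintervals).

Δx = 0.5.
Sum = 0.5·[2.375 + 6 + 11.625 + 20 + 31.875] = 35.9375.

35.9375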